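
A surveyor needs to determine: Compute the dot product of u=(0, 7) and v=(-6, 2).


u . v = u_x*v_x + u_y*v_y = 0*(-6) + 7*2
= 0 + 14 = 14

14


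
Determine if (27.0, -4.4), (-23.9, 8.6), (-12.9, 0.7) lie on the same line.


Cross product: ((-23.9)-27)*(0.7-(-4.4)) - (8.6-(-4.4))*((-12.9)-27)
= 259.11

No, not collinear


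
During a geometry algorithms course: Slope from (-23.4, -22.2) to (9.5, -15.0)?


slope = (y2-y1)/(x2-x1) = ((-15)-(-22.2))/(9.5-(-23.4)) = 7.2/32.9 = 0.2188

0.2188


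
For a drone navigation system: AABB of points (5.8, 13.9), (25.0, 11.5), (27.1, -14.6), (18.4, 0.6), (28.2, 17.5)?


x range: [5.8, 28.2]
y range: [-14.6, 17.5]
Bounding box: (5.8,-14.6) to (28.2,17.5)

(5.8,-14.6) to (28.2,17.5)


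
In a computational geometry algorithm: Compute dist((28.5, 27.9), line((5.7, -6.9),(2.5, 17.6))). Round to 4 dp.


|cross product| = 669.96
|line direction| = sqrt(610.49) = 24.7081
Distance = 669.96/sqrt(610.49) = 27.115

27.115


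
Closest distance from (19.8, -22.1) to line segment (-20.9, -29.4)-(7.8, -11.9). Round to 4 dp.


Project P onto AB: t = 1 (clamped to [0,1])
Closest point on segment: (7.8, -11.9)
Distance: 15.7493

15.7493


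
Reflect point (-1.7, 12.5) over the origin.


Reflection over origin: (x,y) -> (-x,-y)
(-1.7, 12.5) -> (1.7, -12.5)

(1.7, -12.5)


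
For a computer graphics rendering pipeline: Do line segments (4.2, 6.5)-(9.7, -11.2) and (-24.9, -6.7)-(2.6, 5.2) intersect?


Cross products: d1=16.71, d2=-535.49, d3=-587.67, d4=-35.47
d1*d2 < 0 and d3*d4 < 0? no

No, they don't intersect


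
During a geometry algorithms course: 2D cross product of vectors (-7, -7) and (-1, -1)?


u x v = u_x*v_y - u_y*v_x = (-7)*(-1) - (-7)*(-1)
= 7 - 7 = 0

0


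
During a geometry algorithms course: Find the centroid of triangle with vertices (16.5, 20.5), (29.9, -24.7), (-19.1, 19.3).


Centroid = ((x_A+x_B+x_C)/3, (y_A+y_B+y_C)/3)
= ((16.5+29.9+(-19.1))/3, (20.5+(-24.7)+19.3)/3)
= (9.1, 5.0333)

(9.1, 5.0333)


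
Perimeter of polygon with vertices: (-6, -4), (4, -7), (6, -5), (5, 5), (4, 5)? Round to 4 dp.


Sides: (-6, -4)->(4, -7): sqrt(109) = 10.440307, (4, -7)->(6, -5): sqrt(8) = 2.828427, (6, -5)->(5, 5): sqrt(101) = 10.049876, (5, 5)->(4, 5): sqrt(1) = 1, (4, 5)->(-6, -4): sqrt(181) = 13.453624
Sum = 37.772234
Perimeter = 37.7722

37.7722


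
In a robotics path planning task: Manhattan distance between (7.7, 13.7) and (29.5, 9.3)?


|7.7-29.5| + |13.7-9.3| = 21.8 + 4.4 = 26.2

26.2


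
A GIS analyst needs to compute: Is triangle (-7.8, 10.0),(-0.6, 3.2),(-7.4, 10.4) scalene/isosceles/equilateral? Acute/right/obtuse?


Side lengths squared: AB^2=98.08, BC^2=98.08, CA^2=0.32
Sorted: [0.32, 98.08, 98.08]
By sides: Isosceles, By angles: Acute

Isosceles, Acute


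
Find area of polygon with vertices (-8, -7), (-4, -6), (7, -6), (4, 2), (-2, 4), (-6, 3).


Shoelace sum: ((-8)*(-6) - (-4)*(-7)) + ((-4)*(-6) - 7*(-6)) + (7*2 - 4*(-6)) + (4*4 - (-2)*2) + ((-2)*3 - (-6)*4) + ((-6)*(-7) - (-8)*3)
= 228
Area = |228|/2 = 114

114


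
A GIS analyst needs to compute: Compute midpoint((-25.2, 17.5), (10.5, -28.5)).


M = (((-25.2)+10.5)/2, (17.5+(-28.5))/2)
= (-7.35, -5.5)

(-7.35, -5.5)


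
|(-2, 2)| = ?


|u| = sqrt((-2)^2 + 2^2) = sqrt(8) = 2.8284

2.8284


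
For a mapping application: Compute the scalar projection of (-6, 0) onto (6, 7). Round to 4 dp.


u.v = -36, |v| = sqrt(85) = 9.2195
Scalar projection = u.v / |v| = -36 / sqrt(85) = -3.9047

-3.9047


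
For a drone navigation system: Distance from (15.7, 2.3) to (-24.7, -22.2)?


dx=-40.4, dy=-24.5
d^2 = (-40.4)^2 + (-24.5)^2 = 2232.41
d = sqrt(2232.41) = 47.2484

47.2484


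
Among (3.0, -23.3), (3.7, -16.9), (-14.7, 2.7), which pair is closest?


d(P0,P1) = 6.4382, d(P0,P2) = 31.453, d(P1,P2) = 26.8835
Closest: P0 and P1

Closest pair: (3.0, -23.3) and (3.7, -16.9), distance = 6.4382


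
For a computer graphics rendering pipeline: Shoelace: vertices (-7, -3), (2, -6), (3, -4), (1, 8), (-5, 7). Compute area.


Shoelace sum: ((-7)*(-6) - 2*(-3)) + (2*(-4) - 3*(-6)) + (3*8 - 1*(-4)) + (1*7 - (-5)*8) + ((-5)*(-3) - (-7)*7)
= 197
Area = |197|/2 = 98.5

98.5


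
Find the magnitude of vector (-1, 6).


|u| = sqrt((-1)^2 + 6^2) = sqrt(37) = 6.0828

6.0828


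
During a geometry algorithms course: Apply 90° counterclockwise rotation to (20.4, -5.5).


90° CCW: (x,y) -> (-y, x)
(20.4,-5.5) -> (5.5, 20.4)

(5.5, 20.4)


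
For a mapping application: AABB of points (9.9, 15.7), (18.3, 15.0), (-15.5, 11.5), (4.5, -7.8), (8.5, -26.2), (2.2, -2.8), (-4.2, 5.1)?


x range: [-15.5, 18.3]
y range: [-26.2, 15.7]
Bounding box: (-15.5,-26.2) to (18.3,15.7)

(-15.5,-26.2) to (18.3,15.7)


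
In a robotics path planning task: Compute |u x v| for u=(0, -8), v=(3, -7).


|u x v| = |0*(-7) - (-8)*3|
= |0 - (-24)| = 24

24


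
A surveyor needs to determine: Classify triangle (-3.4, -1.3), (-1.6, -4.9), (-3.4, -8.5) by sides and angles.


Side lengths squared: AB^2=16.2, BC^2=16.2, CA^2=51.84
Sorted: [16.2, 16.2, 51.84]
By sides: Isosceles, By angles: Obtuse

Isosceles, Obtuse


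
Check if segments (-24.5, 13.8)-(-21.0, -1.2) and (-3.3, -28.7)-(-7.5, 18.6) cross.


Cross products: d1=824.26, d2=721.71, d3=169.25, d4=271.8
d1*d2 < 0 and d3*d4 < 0? no

No, they don't intersect


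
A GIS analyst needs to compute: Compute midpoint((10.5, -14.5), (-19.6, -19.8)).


M = ((10.5+(-19.6))/2, ((-14.5)+(-19.8))/2)
= (-4.55, -17.15)

(-4.55, -17.15)


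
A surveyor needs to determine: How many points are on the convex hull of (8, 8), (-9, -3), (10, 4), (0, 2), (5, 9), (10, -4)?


Convex hull vertices (CCW): (-9, -3), (10, -4), (10, 4), (8, 8), (5, 9)
Count = 5

5


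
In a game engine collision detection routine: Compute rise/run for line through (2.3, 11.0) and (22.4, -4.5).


slope = (y2-y1)/(x2-x1) = ((-4.5)-11)/(22.4-2.3) = (-15.5)/20.1 = -0.7711

-0.7711


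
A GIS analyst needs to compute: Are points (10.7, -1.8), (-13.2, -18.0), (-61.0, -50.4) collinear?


Cross product: ((-13.2)-10.7)*((-50.4)-(-1.8)) - ((-18)-(-1.8))*((-61)-10.7)
= 0

Yes, collinear


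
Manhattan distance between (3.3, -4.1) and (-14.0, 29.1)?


|3.3-(-14)| + |(-4.1)-29.1| = 17.3 + 33.2 = 50.5

50.5


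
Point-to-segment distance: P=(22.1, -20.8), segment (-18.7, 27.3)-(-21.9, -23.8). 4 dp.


Project P onto AB: t = 0.8878 (clamped to [0,1])
Closest point on segment: (-21.541, -18.0671)
Distance: 43.7265

43.7265


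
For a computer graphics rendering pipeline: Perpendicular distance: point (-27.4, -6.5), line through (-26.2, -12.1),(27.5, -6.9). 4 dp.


|cross product| = 306.96
|line direction| = sqrt(2910.73) = 53.9512
Distance = 306.96/sqrt(2910.73) = 5.6896

5.6896


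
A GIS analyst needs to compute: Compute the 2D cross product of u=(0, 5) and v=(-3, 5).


u x v = u_x*v_y - u_y*v_x = 0*5 - 5*(-3)
= 0 - (-15) = 15

15


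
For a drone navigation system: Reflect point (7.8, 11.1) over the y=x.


Reflection over y=x: (x,y) -> (y,x)
(7.8, 11.1) -> (11.1, 7.8)

(11.1, 7.8)


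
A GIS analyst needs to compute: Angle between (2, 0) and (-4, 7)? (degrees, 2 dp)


u.v = -8, |u| = sqrt(4) = 2, |v| = sqrt(65) = 8.0623
cos(theta) = u.v/(|u||v|) = -8/sqrt(260) = -0.496139
theta = acos(-0.496139) = 119.74 degrees

119.74 degrees


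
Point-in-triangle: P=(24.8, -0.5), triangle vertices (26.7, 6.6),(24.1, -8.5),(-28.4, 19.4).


Cross products: AB x AP = -10.23, BC x BP = -439.53, CA x CP = -415.53
All same sign? yes

Yes, inside


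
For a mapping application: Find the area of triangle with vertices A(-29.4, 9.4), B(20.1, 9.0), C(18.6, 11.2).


Area = |x_A(y_B-y_C) + x_B(y_C-y_A) + x_C(y_A-y_B)|/2
= |64.68 + 36.18 + 7.44|/2
= 108.3/2 = 54.15

54.15


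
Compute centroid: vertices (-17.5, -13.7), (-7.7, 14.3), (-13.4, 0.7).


Centroid = ((x_A+x_B+x_C)/3, (y_A+y_B+y_C)/3)
= (((-17.5)+(-7.7)+(-13.4))/3, ((-13.7)+14.3+0.7)/3)
= (-12.8667, 0.4333)

(-12.8667, 0.4333)


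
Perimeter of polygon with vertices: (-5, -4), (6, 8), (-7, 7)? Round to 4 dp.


Sides: (-5, -4)->(6, 8): sqrt(265) = 16.278821, (6, 8)->(-7, 7): sqrt(170) = 13.038405, (-7, 7)->(-5, -4): sqrt(125) = 11.18034
Sum = 40.497566
Perimeter = 40.4976

40.4976


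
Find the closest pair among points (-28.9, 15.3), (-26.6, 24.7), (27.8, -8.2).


d(P0,P1) = 9.6773, d(P0,P2) = 61.377, d(P1,P2) = 63.5749
Closest: P0 and P1

Closest pair: (-28.9, 15.3) and (-26.6, 24.7), distance = 9.6773


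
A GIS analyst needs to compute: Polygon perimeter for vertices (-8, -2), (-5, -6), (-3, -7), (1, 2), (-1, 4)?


Sides: (-8, -2)->(-5, -6): sqrt(25) = 5, (-5, -6)->(-3, -7): sqrt(5) = 2.236068, (-3, -7)->(1, 2): sqrt(97) = 9.848858, (1, 2)->(-1, 4): sqrt(8) = 2.828427, (-1, 4)->(-8, -2): sqrt(85) = 9.219544
Sum = 29.132897
Perimeter = 29.1329

29.1329


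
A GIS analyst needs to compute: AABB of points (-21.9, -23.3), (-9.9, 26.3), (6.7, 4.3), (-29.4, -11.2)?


x range: [-29.4, 6.7]
y range: [-23.3, 26.3]
Bounding box: (-29.4,-23.3) to (6.7,26.3)

(-29.4,-23.3) to (6.7,26.3)


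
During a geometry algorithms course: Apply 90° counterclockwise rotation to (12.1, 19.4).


90° CCW: (x,y) -> (-y, x)
(12.1,19.4) -> (-19.4, 12.1)

(-19.4, 12.1)


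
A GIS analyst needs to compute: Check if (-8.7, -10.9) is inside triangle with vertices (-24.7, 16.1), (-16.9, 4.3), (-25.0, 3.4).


Cross products: AB x AP = -21.8, BC x BP = 130.5, CA x CP = -211.3
All same sign? no

No, outside


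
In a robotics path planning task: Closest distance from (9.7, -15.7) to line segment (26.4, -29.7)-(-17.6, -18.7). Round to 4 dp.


Project P onto AB: t = 0.4321 (clamped to [0,1])
Closest point on segment: (7.3882, -24.9471)
Distance: 9.5317

9.5317


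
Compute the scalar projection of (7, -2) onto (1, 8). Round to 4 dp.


u.v = -9, |v| = sqrt(65) = 8.0623
Scalar projection = u.v / |v| = -9 / sqrt(65) = -1.1163

-1.1163


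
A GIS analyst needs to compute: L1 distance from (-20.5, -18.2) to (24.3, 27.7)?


|(-20.5)-24.3| + |(-18.2)-27.7| = 44.8 + 45.9 = 90.7

90.7


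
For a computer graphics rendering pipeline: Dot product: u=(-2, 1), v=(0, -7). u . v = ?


u . v = u_x*v_x + u_y*v_y = (-2)*0 + 1*(-7)
= 0 + (-7) = -7

-7


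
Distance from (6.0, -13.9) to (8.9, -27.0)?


dx=2.9, dy=-13.1
d^2 = 2.9^2 + (-13.1)^2 = 180.02
d = sqrt(180.02) = 13.4172

13.4172


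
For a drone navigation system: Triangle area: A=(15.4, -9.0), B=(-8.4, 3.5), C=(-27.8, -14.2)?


Area = |x_A(y_B-y_C) + x_B(y_C-y_A) + x_C(y_A-y_B)|/2
= |272.58 + 43.68 + 347.5|/2
= 663.76/2 = 331.88

331.88


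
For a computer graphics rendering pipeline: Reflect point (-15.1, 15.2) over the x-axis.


Reflection over x-axis: (x,y) -> (x,-y)
(-15.1, 15.2) -> (-15.1, -15.2)

(-15.1, -15.2)


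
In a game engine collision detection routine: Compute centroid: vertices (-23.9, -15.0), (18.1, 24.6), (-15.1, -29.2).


Centroid = ((x_A+x_B+x_C)/3, (y_A+y_B+y_C)/3)
= (((-23.9)+18.1+(-15.1))/3, ((-15)+24.6+(-29.2))/3)
= (-6.9667, -6.5333)

(-6.9667, -6.5333)


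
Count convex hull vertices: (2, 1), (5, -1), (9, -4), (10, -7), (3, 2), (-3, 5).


Convex hull vertices (CCW): (-3, 5), (10, -7), (9, -4), (3, 2)
Count = 4

4


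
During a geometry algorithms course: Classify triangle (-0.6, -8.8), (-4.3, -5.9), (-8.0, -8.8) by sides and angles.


Side lengths squared: AB^2=22.1, BC^2=22.1, CA^2=54.76
Sorted: [22.1, 22.1, 54.76]
By sides: Isosceles, By angles: Obtuse

Isosceles, Obtuse


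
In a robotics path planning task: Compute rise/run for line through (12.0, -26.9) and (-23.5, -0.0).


slope = (y2-y1)/(x2-x1) = (0-(-26.9))/((-23.5)-12) = 26.9/(-35.5) = -0.7577

-0.7577


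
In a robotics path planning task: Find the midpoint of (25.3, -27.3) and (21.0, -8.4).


M = ((25.3+21)/2, ((-27.3)+(-8.4))/2)
= (23.15, -17.85)

(23.15, -17.85)


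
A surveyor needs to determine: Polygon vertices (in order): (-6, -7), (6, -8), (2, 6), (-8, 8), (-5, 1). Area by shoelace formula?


Shoelace sum: ((-6)*(-8) - 6*(-7)) + (6*6 - 2*(-8)) + (2*8 - (-8)*6) + ((-8)*1 - (-5)*8) + ((-5)*(-7) - (-6)*1)
= 279
Area = |279|/2 = 139.5

139.5


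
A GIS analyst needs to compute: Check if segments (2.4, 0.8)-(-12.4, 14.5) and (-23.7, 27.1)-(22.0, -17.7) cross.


Cross products: d1=-32.63, d2=-69.58, d3=-31.67, d4=5.28
d1*d2 < 0 and d3*d4 < 0? no

No, they don't intersect


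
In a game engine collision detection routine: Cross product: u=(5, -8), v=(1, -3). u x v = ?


u x v = u_x*v_y - u_y*v_x = 5*(-3) - (-8)*1
= (-15) - (-8) = -7

-7


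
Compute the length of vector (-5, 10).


|u| = sqrt((-5)^2 + 10^2) = sqrt(125) = 11.1803

11.1803


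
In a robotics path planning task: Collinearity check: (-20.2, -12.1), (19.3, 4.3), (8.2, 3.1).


Cross product: (19.3-(-20.2))*(3.1-(-12.1)) - (4.3-(-12.1))*(8.2-(-20.2))
= 134.64

No, not collinear


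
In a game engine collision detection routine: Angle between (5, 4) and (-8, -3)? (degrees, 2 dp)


u.v = -52, |u| = sqrt(41) = 6.4031, |v| = sqrt(73) = 8.544
cos(theta) = u.v/(|u||v|) = -52/sqrt(2993) = -0.950495
theta = acos(-0.950495) = 161.9 degrees

161.9 degrees


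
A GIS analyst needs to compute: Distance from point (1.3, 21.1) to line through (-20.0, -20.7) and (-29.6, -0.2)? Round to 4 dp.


|cross product| = 837.93
|line direction| = sqrt(512.41) = 22.6365
Distance = 837.93/sqrt(512.41) = 37.0168

37.0168


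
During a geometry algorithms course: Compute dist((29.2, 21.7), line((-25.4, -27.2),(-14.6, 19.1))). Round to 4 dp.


|cross product| = 1999.86
|line direction| = sqrt(2260.33) = 47.5429
Distance = 1999.86/sqrt(2260.33) = 42.0643

42.0643


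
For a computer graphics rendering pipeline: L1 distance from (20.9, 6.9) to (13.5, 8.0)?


|20.9-13.5| + |6.9-8| = 7.4 + 1.1 = 8.5

8.5


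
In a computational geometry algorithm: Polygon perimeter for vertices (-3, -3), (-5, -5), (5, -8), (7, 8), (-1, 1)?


Sides: (-3, -3)->(-5, -5): sqrt(8) = 2.828427, (-5, -5)->(5, -8): sqrt(109) = 10.440307, (5, -8)->(7, 8): sqrt(260) = 16.124515, (7, 8)->(-1, 1): sqrt(113) = 10.630146, (-1, 1)->(-3, -3): sqrt(20) = 4.472136
Sum = 44.495531
Perimeter = 44.4955

44.4955


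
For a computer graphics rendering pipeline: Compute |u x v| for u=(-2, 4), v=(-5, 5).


|u x v| = |(-2)*5 - 4*(-5)|
= |(-10) - (-20)| = 10

10


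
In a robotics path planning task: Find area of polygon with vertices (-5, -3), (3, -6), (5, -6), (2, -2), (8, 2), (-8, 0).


Shoelace sum: ((-5)*(-6) - 3*(-3)) + (3*(-6) - 5*(-6)) + (5*(-2) - 2*(-6)) + (2*2 - 8*(-2)) + (8*0 - (-8)*2) + ((-8)*(-3) - (-5)*0)
= 113
Area = |113|/2 = 56.5

56.5


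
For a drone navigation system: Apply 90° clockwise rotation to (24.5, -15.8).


90° CW: (x,y) -> (y, -x)
(24.5,-15.8) -> (-15.8, -24.5)

(-15.8, -24.5)


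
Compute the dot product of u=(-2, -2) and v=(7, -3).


u . v = u_x*v_x + u_y*v_y = (-2)*7 + (-2)*(-3)
= (-14) + 6 = -8

-8


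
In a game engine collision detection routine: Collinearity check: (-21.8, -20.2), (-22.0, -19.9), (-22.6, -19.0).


Cross product: ((-22)-(-21.8))*((-19)-(-20.2)) - ((-19.9)-(-20.2))*((-22.6)-(-21.8))
= 0

Yes, collinear


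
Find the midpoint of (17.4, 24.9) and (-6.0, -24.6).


M = ((17.4+(-6))/2, (24.9+(-24.6))/2)
= (5.7, 0.15)

(5.7, 0.15)


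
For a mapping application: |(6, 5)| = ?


|u| = sqrt(6^2 + 5^2) = sqrt(61) = 7.8102

7.8102


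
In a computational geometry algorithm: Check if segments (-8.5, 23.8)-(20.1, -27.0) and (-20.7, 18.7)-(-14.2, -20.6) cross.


Cross products: d1=512.61, d2=1306.39, d3=-765.62, d4=-1559.4
d1*d2 < 0 and d3*d4 < 0? no

No, they don't intersect


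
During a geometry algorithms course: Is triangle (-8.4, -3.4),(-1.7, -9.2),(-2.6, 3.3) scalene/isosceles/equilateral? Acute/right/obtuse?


Side lengths squared: AB^2=78.53, BC^2=157.06, CA^2=78.53
Sorted: [78.53, 78.53, 157.06]
By sides: Isosceles, By angles: Right

Isosceles, Right


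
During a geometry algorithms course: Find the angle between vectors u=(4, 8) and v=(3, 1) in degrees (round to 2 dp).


u.v = 20, |u| = sqrt(80) = 8.9443, |v| = sqrt(10) = 3.1623
cos(theta) = u.v/(|u||v|) = 20/sqrt(800) = 0.707107
theta = acos(0.707107) = 45 degrees

45 degrees


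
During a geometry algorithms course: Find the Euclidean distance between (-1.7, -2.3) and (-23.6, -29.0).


dx=-21.9, dy=-26.7
d^2 = (-21.9)^2 + (-26.7)^2 = 1192.5
d = sqrt(1192.5) = 34.5326

34.5326


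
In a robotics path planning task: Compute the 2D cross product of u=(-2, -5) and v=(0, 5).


u x v = u_x*v_y - u_y*v_x = (-2)*5 - (-5)*0
= (-10) - 0 = -10

-10


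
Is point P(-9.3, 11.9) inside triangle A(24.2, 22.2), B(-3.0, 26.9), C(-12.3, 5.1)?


Cross products: AB x AP = 437.61, BC x BP = 2.16, CA x CP = 196.9
All same sign? yes

Yes, inside


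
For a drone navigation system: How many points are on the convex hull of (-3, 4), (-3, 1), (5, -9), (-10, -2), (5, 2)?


Convex hull vertices (CCW): (-10, -2), (5, -9), (5, 2), (-3, 4)
Count = 4

4


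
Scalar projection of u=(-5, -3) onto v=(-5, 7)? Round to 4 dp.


u.v = 4, |v| = sqrt(74) = 8.6023
Scalar projection = u.v / |v| = 4 / sqrt(74) = 0.465

0.465


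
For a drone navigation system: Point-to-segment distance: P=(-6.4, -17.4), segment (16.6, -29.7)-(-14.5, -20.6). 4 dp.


Project P onto AB: t = 0.7878 (clamped to [0,1])
Closest point on segment: (-7.9013, -22.5308)
Distance: 5.3459

5.3459


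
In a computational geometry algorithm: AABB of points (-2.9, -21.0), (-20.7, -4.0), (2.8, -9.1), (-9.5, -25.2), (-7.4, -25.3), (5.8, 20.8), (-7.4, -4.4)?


x range: [-20.7, 5.8]
y range: [-25.3, 20.8]
Bounding box: (-20.7,-25.3) to (5.8,20.8)

(-20.7,-25.3) to (5.8,20.8)


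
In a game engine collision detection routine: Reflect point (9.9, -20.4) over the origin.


Reflection over origin: (x,y) -> (-x,-y)
(9.9, -20.4) -> (-9.9, 20.4)

(-9.9, 20.4)


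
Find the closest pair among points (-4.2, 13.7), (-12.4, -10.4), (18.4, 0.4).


d(P0,P1) = 25.4568, d(P0,P2) = 26.2231, d(P1,P2) = 32.6386
Closest: P0 and P1

Closest pair: (-4.2, 13.7) and (-12.4, -10.4), distance = 25.4568


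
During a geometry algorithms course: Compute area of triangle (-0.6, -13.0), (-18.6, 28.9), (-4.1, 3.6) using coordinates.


Area = |x_A(y_B-y_C) + x_B(y_C-y_A) + x_C(y_A-y_B)|/2
= |(-15.18) + (-308.76) + 171.79|/2
= 152.15/2 = 76.075

76.075


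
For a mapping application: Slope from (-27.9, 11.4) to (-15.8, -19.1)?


slope = (y2-y1)/(x2-x1) = ((-19.1)-11.4)/((-15.8)-(-27.9)) = (-30.5)/12.1 = -2.5207

-2.5207


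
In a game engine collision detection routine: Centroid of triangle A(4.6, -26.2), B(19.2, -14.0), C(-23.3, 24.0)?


Centroid = ((x_A+x_B+x_C)/3, (y_A+y_B+y_C)/3)
= ((4.6+19.2+(-23.3))/3, ((-26.2)+(-14)+24)/3)
= (0.1667, -5.4)

(0.1667, -5.4)


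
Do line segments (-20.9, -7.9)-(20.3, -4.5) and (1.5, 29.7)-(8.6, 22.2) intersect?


Cross products: d1=-434.96, d2=-101.82, d3=1472.96, d4=1139.82
d1*d2 < 0 and d3*d4 < 0? no

No, they don't intersect


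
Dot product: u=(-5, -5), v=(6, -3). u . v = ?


u . v = u_x*v_x + u_y*v_y = (-5)*6 + (-5)*(-3)
= (-30) + 15 = -15

-15


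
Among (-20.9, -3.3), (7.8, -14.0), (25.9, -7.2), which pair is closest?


d(P0,P1) = 30.6297, d(P0,P2) = 46.9622, d(P1,P2) = 19.3352
Closest: P1 and P2

Closest pair: (7.8, -14.0) and (25.9, -7.2), distance = 19.3352


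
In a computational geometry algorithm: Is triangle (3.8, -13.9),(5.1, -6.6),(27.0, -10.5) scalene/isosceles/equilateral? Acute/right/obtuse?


Side lengths squared: AB^2=54.98, BC^2=494.82, CA^2=549.8
Sorted: [54.98, 494.82, 549.8]
By sides: Scalene, By angles: Right

Scalene, Right


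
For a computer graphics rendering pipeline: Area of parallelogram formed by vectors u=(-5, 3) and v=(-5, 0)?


|u x v| = |(-5)*0 - 3*(-5)|
= |0 - (-15)| = 15

15


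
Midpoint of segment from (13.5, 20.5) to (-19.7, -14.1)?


M = ((13.5+(-19.7))/2, (20.5+(-14.1))/2)
= (-3.1, 3.2)

(-3.1, 3.2)


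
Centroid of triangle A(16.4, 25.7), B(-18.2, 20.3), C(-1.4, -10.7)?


Centroid = ((x_A+x_B+x_C)/3, (y_A+y_B+y_C)/3)
= ((16.4+(-18.2)+(-1.4))/3, (25.7+20.3+(-10.7))/3)
= (-1.0667, 11.7667)

(-1.0667, 11.7667)


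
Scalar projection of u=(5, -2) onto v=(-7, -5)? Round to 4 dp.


u.v = -25, |v| = sqrt(74) = 8.6023
Scalar projection = u.v / |v| = -25 / sqrt(74) = -2.9062

-2.9062


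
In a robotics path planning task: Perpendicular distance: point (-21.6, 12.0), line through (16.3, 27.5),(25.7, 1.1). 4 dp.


|cross product| = 1146.26
|line direction| = sqrt(785.32) = 28.0236
Distance = 1146.26/sqrt(785.32) = 40.9034

40.9034


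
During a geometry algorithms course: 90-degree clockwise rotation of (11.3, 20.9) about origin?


90° CW: (x,y) -> (y, -x)
(11.3,20.9) -> (20.9, -11.3)

(20.9, -11.3)


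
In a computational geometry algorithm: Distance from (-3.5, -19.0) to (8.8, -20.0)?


dx=12.3, dy=-1
d^2 = 12.3^2 + (-1)^2 = 152.29
d = sqrt(152.29) = 12.3406

12.3406


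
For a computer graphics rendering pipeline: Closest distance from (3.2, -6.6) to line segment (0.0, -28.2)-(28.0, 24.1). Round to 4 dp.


Project P onto AB: t = 0.3465 (clamped to [0,1])
Closest point on segment: (9.7008, -10.0803)
Distance: 7.3738

7.3738


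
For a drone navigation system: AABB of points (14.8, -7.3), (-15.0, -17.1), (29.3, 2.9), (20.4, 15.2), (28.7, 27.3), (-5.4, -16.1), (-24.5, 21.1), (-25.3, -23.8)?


x range: [-25.3, 29.3]
y range: [-23.8, 27.3]
Bounding box: (-25.3,-23.8) to (29.3,27.3)

(-25.3,-23.8) to (29.3,27.3)


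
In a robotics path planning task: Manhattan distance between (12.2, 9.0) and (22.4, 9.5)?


|12.2-22.4| + |9-9.5| = 10.2 + 0.5 = 10.7

10.7


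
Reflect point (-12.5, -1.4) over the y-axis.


Reflection over y-axis: (x,y) -> (-x,y)
(-12.5, -1.4) -> (12.5, -1.4)

(12.5, -1.4)


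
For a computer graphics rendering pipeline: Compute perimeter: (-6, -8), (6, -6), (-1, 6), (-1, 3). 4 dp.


Sides: (-6, -8)->(6, -6): sqrt(148) = 12.165525, (6, -6)->(-1, 6): sqrt(193) = 13.892444, (-1, 6)->(-1, 3): sqrt(9) = 3, (-1, 3)->(-6, -8): sqrt(146) = 12.083046
Sum = 41.141015
Perimeter = 41.141

41.141


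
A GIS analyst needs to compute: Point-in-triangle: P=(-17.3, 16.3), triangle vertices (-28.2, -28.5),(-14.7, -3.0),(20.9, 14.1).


Cross products: AB x AP = 326.85, BC x BP = 731.54, CA x CP = -1735.34
All same sign? no

No, outside


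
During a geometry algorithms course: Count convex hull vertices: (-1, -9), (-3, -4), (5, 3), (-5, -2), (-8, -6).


Convex hull vertices (CCW): (-8, -6), (-1, -9), (5, 3), (-5, -2)
Count = 4

4


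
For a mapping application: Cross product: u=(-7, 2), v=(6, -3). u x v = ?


u x v = u_x*v_y - u_y*v_x = (-7)*(-3) - 2*6
= 21 - 12 = 9

9


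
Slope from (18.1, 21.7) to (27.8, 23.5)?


slope = (y2-y1)/(x2-x1) = (23.5-21.7)/(27.8-18.1) = 1.8/9.7 = 0.1856

0.1856


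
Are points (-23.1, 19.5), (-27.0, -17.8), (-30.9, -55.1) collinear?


Cross product: ((-27)-(-23.1))*((-55.1)-19.5) - ((-17.8)-19.5)*((-30.9)-(-23.1))
= 0

Yes, collinear


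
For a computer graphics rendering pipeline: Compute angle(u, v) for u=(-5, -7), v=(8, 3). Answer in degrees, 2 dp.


u.v = -61, |u| = sqrt(74) = 8.6023, |v| = sqrt(73) = 8.544
cos(theta) = u.v/(|u||v|) = -61/sqrt(5402) = -0.829951
theta = acos(-0.829951) = 146.09 degrees

146.09 degrees


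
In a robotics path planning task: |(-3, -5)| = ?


|u| = sqrt((-3)^2 + (-5)^2) = sqrt(34) = 5.831

5.831


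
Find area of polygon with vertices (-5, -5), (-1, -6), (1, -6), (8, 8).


Shoelace sum: ((-5)*(-6) - (-1)*(-5)) + ((-1)*(-6) - 1*(-6)) + (1*8 - 8*(-6)) + (8*(-5) - (-5)*8)
= 93
Area = |93|/2 = 46.5

46.5


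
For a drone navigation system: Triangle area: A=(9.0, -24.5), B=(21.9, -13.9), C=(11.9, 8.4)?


Area = |x_A(y_B-y_C) + x_B(y_C-y_A) + x_C(y_A-y_B)|/2
= |(-200.7) + 720.51 + (-126.14)|/2
= 393.67/2 = 196.835

196.835


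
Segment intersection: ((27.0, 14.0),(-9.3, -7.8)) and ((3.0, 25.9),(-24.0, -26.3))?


Cross products: d1=1574.1, d2=267.84, d3=-955.17, d4=351.09
d1*d2 < 0 and d3*d4 < 0? no

No, they don't intersect


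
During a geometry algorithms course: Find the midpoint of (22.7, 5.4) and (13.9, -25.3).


M = ((22.7+13.9)/2, (5.4+(-25.3))/2)
= (18.3, -9.95)

(18.3, -9.95)


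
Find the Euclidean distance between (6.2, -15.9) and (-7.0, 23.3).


dx=-13.2, dy=39.2
d^2 = (-13.2)^2 + 39.2^2 = 1710.88
d = sqrt(1710.88) = 41.3628

41.3628


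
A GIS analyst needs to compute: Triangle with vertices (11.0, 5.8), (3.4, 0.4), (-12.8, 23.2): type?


Side lengths squared: AB^2=86.92, BC^2=782.28, CA^2=869.2
Sorted: [86.92, 782.28, 869.2]
By sides: Scalene, By angles: Right

Scalene, Right


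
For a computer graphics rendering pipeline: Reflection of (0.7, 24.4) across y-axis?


Reflection over y-axis: (x,y) -> (-x,y)
(0.7, 24.4) -> (-0.7, 24.4)

(-0.7, 24.4)


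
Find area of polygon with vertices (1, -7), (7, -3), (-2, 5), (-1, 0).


Shoelace sum: (1*(-3) - 7*(-7)) + (7*5 - (-2)*(-3)) + ((-2)*0 - (-1)*5) + ((-1)*(-7) - 1*0)
= 87
Area = |87|/2 = 43.5

43.5


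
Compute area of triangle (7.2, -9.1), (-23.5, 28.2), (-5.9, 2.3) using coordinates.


Area = |x_A(y_B-y_C) + x_B(y_C-y_A) + x_C(y_A-y_B)|/2
= |186.48 + (-267.9) + 220.07|/2
= 138.65/2 = 69.325

69.325


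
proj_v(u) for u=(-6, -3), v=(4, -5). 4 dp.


u.v = -9, |v| = sqrt(41) = 6.4031
Scalar projection = u.v / |v| = -9 / sqrt(41) = -1.4056

-1.4056


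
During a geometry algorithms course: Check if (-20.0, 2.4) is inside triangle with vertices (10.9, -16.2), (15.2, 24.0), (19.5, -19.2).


Cross products: AB x AP = 1322.16, BC x BP = -1613.52, CA x CP = -67.26
All same sign? no

No, outside


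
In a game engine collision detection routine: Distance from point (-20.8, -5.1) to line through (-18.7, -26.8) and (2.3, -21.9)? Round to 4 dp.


|cross product| = 465.99
|line direction| = sqrt(465.01) = 21.5641
Distance = 465.99/sqrt(465.01) = 21.6095

21.6095


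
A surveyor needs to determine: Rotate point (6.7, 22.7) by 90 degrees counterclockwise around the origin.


90° CCW: (x,y) -> (-y, x)
(6.7,22.7) -> (-22.7, 6.7)

(-22.7, 6.7)


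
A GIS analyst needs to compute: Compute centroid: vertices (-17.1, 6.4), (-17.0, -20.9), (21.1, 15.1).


Centroid = ((x_A+x_B+x_C)/3, (y_A+y_B+y_C)/3)
= (((-17.1)+(-17)+21.1)/3, (6.4+(-20.9)+15.1)/3)
= (-4.3333, 0.2)

(-4.3333, 0.2)


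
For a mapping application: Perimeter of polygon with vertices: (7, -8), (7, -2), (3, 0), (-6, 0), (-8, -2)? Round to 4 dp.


Sides: (7, -8)->(7, -2): sqrt(36) = 6, (7, -2)->(3, 0): sqrt(20) = 4.472136, (3, 0)->(-6, 0): sqrt(81) = 9, (-6, 0)->(-8, -2): sqrt(8) = 2.828427, (-8, -2)->(7, -8): sqrt(261) = 16.155494
Sum = 38.456057
Perimeter = 38.4561

38.4561


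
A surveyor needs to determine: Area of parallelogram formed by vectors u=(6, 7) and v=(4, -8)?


|u x v| = |6*(-8) - 7*4|
= |(-48) - 28| = 76

76


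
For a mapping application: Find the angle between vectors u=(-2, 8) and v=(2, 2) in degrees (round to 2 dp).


u.v = 12, |u| = sqrt(68) = 8.2462, |v| = sqrt(8) = 2.8284
cos(theta) = u.v/(|u||v|) = 12/sqrt(544) = 0.514496
theta = acos(0.514496) = 59.04 degrees

59.04 degrees


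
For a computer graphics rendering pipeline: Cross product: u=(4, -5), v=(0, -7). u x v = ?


u x v = u_x*v_y - u_y*v_x = 4*(-7) - (-5)*0
= (-28) - 0 = -28

-28


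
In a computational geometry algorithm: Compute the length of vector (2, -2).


|u| = sqrt(2^2 + (-2)^2) = sqrt(8) = 2.8284

2.8284


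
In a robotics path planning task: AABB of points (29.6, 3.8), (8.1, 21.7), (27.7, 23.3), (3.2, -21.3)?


x range: [3.2, 29.6]
y range: [-21.3, 23.3]
Bounding box: (3.2,-21.3) to (29.6,23.3)

(3.2,-21.3) to (29.6,23.3)


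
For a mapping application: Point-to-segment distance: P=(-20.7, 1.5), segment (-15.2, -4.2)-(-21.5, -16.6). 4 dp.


Project P onto AB: t = 0 (clamped to [0,1])
Closest point on segment: (-15.2, -4.2)
Distance: 7.9209

7.9209


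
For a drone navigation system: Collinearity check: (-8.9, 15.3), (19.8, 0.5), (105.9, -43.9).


Cross product: (19.8-(-8.9))*((-43.9)-15.3) - (0.5-15.3)*(105.9-(-8.9))
= 0

Yes, collinear


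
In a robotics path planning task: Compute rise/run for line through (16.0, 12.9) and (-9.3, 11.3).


slope = (y2-y1)/(x2-x1) = (11.3-12.9)/((-9.3)-16) = (-1.6)/(-25.3) = 0.0632

0.0632


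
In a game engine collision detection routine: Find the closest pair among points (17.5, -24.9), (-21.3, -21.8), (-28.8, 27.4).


d(P0,P1) = 38.9236, d(P0,P2) = 69.8497, d(P1,P2) = 49.7684
Closest: P0 and P1

Closest pair: (17.5, -24.9) and (-21.3, -21.8), distance = 38.9236


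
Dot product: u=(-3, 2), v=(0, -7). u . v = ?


u . v = u_x*v_x + u_y*v_y = (-3)*0 + 2*(-7)
= 0 + (-14) = -14

-14


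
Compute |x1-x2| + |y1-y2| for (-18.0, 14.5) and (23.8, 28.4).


|(-18)-23.8| + |14.5-28.4| = 41.8 + 13.9 = 55.7

55.7


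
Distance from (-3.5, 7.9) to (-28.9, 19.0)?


dx=-25.4, dy=11.1
d^2 = (-25.4)^2 + 11.1^2 = 768.37
d = sqrt(768.37) = 27.7195

27.7195


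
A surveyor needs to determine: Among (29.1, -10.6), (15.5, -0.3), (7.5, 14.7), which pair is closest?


d(P0,P1) = 17.0602, d(P0,P2) = 33.2663, d(P1,P2) = 17
Closest: P1 and P2

Closest pair: (15.5, -0.3) and (7.5, 14.7), distance = 17


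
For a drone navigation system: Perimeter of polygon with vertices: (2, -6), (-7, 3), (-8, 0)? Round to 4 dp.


Sides: (2, -6)->(-7, 3): sqrt(162) = 12.727922, (-7, 3)->(-8, 0): sqrt(10) = 3.162278, (-8, 0)->(2, -6): sqrt(136) = 11.661904
Sum = 27.552104
Perimeter = 27.5521

27.5521


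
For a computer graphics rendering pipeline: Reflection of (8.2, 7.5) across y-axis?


Reflection over y-axis: (x,y) -> (-x,y)
(8.2, 7.5) -> (-8.2, 7.5)

(-8.2, 7.5)


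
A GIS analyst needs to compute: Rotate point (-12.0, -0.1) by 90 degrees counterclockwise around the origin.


90° CCW: (x,y) -> (-y, x)
(-12,-0.1) -> (0.1, -12)

(0.1, -12)


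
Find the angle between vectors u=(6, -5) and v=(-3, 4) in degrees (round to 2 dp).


u.v = -38, |u| = sqrt(61) = 7.8102, |v| = sqrt(25) = 5
cos(theta) = u.v/(|u||v|) = -38/sqrt(1525) = -0.97308
theta = acos(-0.97308) = 166.68 degrees

166.68 degrees


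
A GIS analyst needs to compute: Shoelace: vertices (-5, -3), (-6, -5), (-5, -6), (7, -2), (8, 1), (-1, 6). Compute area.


Shoelace sum: ((-5)*(-5) - (-6)*(-3)) + ((-6)*(-6) - (-5)*(-5)) + ((-5)*(-2) - 7*(-6)) + (7*1 - 8*(-2)) + (8*6 - (-1)*1) + ((-1)*(-3) - (-5)*6)
= 175
Area = |175|/2 = 87.5

87.5


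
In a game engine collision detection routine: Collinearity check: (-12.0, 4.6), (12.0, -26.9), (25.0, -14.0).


Cross product: (12-(-12))*((-14)-4.6) - ((-26.9)-4.6)*(25-(-12))
= 719.1

No, not collinear


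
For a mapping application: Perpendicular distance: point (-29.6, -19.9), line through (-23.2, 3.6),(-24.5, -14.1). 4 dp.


|cross product| = 82.73
|line direction| = sqrt(314.98) = 17.7477
Distance = 82.73/sqrt(314.98) = 4.6615

4.6615


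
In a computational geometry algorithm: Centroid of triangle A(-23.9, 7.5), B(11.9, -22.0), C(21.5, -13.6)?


Centroid = ((x_A+x_B+x_C)/3, (y_A+y_B+y_C)/3)
= (((-23.9)+11.9+21.5)/3, (7.5+(-22)+(-13.6))/3)
= (3.1667, -9.3667)

(3.1667, -9.3667)


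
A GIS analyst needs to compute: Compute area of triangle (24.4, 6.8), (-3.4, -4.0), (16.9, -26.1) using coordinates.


Area = |x_A(y_B-y_C) + x_B(y_C-y_A) + x_C(y_A-y_B)|/2
= |539.24 + 111.86 + 182.52|/2
= 833.62/2 = 416.81

416.81


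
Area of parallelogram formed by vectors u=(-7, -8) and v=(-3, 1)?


|u x v| = |(-7)*1 - (-8)*(-3)|
= |(-7) - 24| = 31

31


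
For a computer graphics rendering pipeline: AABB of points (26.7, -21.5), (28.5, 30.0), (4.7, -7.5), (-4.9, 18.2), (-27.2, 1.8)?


x range: [-27.2, 28.5]
y range: [-21.5, 30]
Bounding box: (-27.2,-21.5) to (28.5,30)

(-27.2,-21.5) to (28.5,30)


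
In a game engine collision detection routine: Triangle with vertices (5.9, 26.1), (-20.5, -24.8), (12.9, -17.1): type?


Side lengths squared: AB^2=3287.77, BC^2=1174.85, CA^2=1915.24
Sorted: [1174.85, 1915.24, 3287.77]
By sides: Scalene, By angles: Obtuse

Scalene, Obtuse


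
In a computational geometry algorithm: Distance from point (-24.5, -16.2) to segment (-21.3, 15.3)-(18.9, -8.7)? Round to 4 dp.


Project P onto AB: t = 0.2862 (clamped to [0,1])
Closest point on segment: (-9.7948, 8.4312)
Distance: 28.6869

28.6869


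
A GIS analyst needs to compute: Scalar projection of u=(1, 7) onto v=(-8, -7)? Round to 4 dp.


u.v = -57, |v| = sqrt(113) = 10.6301
Scalar projection = u.v / |v| = -57 / sqrt(113) = -5.3621

-5.3621


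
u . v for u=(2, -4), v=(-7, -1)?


u . v = u_x*v_x + u_y*v_y = 2*(-7) + (-4)*(-1)
= (-14) + 4 = -10

-10


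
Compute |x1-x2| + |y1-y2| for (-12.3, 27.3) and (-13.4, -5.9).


|(-12.3)-(-13.4)| + |27.3-(-5.9)| = 1.1 + 33.2 = 34.3

34.3


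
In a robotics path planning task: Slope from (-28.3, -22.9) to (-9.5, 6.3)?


slope = (y2-y1)/(x2-x1) = (6.3-(-22.9))/((-9.5)-(-28.3)) = 29.2/18.8 = 1.5532

1.5532


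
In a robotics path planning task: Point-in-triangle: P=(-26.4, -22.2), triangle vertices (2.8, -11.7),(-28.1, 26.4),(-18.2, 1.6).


Cross products: AB x AP = 1436.97, BC x BP = -438.98, CA x CP = -608.86
All same sign? no

No, outside


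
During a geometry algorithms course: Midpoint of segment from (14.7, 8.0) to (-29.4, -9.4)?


M = ((14.7+(-29.4))/2, (8+(-9.4))/2)
= (-7.35, -0.7)

(-7.35, -0.7)


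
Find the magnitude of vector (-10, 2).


|u| = sqrt((-10)^2 + 2^2) = sqrt(104) = 10.198

10.198


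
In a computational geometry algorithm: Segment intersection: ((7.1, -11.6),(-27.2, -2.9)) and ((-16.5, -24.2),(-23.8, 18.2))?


Cross products: d1=-1092.62, d2=298.19, d3=637.5, d4=-753.31
d1*d2 < 0 and d3*d4 < 0? yes

Yes, they intersect


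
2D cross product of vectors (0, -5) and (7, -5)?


u x v = u_x*v_y - u_y*v_x = 0*(-5) - (-5)*7
= 0 - (-35) = 35

35


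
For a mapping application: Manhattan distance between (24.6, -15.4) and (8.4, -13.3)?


|24.6-8.4| + |(-15.4)-(-13.3)| = 16.2 + 2.1 = 18.3

18.3


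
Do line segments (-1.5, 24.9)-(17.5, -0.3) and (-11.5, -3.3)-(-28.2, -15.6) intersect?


Cross products: d1=-347.94, d2=306.6, d3=-787.8, d4=-1442.34
d1*d2 < 0 and d3*d4 < 0? no

No, they don't intersect


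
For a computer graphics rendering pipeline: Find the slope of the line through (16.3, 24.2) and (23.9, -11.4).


slope = (y2-y1)/(x2-x1) = ((-11.4)-24.2)/(23.9-16.3) = (-35.6)/7.6 = -4.6842

-4.6842


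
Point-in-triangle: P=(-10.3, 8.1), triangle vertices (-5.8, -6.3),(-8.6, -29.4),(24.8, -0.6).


Cross products: AB x AP = -144.27, BC x BP = 1301.46, CA x CP = -466.29
All same sign? no

No, outside


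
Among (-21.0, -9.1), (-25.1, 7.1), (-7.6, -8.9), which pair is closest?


d(P0,P1) = 16.7108, d(P0,P2) = 13.4015, d(P1,P2) = 23.7118
Closest: P0 and P2

Closest pair: (-21.0, -9.1) and (-7.6, -8.9), distance = 13.4015


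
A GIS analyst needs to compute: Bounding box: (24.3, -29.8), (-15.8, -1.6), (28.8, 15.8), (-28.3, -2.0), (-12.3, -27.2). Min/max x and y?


x range: [-28.3, 28.8]
y range: [-29.8, 15.8]
Bounding box: (-28.3,-29.8) to (28.8,15.8)

(-28.3,-29.8) to (28.8,15.8)


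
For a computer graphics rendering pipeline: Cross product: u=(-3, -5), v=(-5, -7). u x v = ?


u x v = u_x*v_y - u_y*v_x = (-3)*(-7) - (-5)*(-5)
= 21 - 25 = -4

-4


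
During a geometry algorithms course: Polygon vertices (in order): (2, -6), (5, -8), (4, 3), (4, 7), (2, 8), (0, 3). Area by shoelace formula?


Shoelace sum: (2*(-8) - 5*(-6)) + (5*3 - 4*(-8)) + (4*7 - 4*3) + (4*8 - 2*7) + (2*3 - 0*8) + (0*(-6) - 2*3)
= 95
Area = |95|/2 = 47.5

47.5


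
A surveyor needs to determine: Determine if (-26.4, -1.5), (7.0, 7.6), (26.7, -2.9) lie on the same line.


Cross product: (7-(-26.4))*((-2.9)-(-1.5)) - (7.6-(-1.5))*(26.7-(-26.4))
= -529.97

No, not collinear


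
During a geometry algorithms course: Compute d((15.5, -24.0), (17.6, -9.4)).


dx=2.1, dy=14.6
d^2 = 2.1^2 + 14.6^2 = 217.57
d = sqrt(217.57) = 14.7503

14.7503


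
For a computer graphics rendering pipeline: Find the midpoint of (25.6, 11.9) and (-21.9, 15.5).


M = ((25.6+(-21.9))/2, (11.9+15.5)/2)
= (1.85, 13.7)

(1.85, 13.7)


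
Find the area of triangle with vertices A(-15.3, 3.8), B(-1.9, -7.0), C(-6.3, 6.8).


Area = |x_A(y_B-y_C) + x_B(y_C-y_A) + x_C(y_A-y_B)|/2
= |211.14 + (-5.7) + (-68.04)|/2
= 137.4/2 = 68.7

68.7


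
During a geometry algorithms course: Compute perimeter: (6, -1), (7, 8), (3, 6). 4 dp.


Sides: (6, -1)->(7, 8): sqrt(82) = 9.055385, (7, 8)->(3, 6): sqrt(20) = 4.472136, (3, 6)->(6, -1): sqrt(58) = 7.615773
Sum = 21.143294
Perimeter = 21.1433

21.1433


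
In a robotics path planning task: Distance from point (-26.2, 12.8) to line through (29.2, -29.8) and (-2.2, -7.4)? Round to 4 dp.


|cross product| = 96.68
|line direction| = sqrt(1487.72) = 38.571
Distance = 96.68/sqrt(1487.72) = 2.5065

2.5065


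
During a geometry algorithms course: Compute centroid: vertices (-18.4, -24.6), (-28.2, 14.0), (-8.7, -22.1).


Centroid = ((x_A+x_B+x_C)/3, (y_A+y_B+y_C)/3)
= (((-18.4)+(-28.2)+(-8.7))/3, ((-24.6)+14+(-22.1))/3)
= (-18.4333, -10.9)

(-18.4333, -10.9)


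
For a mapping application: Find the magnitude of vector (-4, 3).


|u| = sqrt((-4)^2 + 3^2) = sqrt(25) = 5

5


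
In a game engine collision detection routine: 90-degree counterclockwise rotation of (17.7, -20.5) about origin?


90° CCW: (x,y) -> (-y, x)
(17.7,-20.5) -> (20.5, 17.7)

(20.5, 17.7)


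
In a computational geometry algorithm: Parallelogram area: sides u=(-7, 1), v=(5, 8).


|u x v| = |(-7)*8 - 1*5|
= |(-56) - 5| = 61

61


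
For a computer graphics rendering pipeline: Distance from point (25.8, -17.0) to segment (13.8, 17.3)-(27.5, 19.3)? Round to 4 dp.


Project P onto AB: t = 0.4998 (clamped to [0,1])
Closest point on segment: (20.6468, 18.2995)
Distance: 35.6737

35.6737


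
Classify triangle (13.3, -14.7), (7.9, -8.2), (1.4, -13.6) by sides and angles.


Side lengths squared: AB^2=71.41, BC^2=71.41, CA^2=142.82
Sorted: [71.41, 71.41, 142.82]
By sides: Isosceles, By angles: Right

Isosceles, Right


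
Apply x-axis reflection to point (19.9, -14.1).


Reflection over x-axis: (x,y) -> (x,-y)
(19.9, -14.1) -> (19.9, 14.1)

(19.9, 14.1)


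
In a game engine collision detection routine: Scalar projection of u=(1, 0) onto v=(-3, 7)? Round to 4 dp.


u.v = -3, |v| = sqrt(58) = 7.6158
Scalar projection = u.v / |v| = -3 / sqrt(58) = -0.3939

-0.3939


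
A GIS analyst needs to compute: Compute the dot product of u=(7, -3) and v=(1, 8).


u . v = u_x*v_x + u_y*v_y = 7*1 + (-3)*8
= 7 + (-24) = -17

-17


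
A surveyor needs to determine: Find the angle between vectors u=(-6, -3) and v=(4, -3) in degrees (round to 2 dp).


u.v = -15, |u| = sqrt(45) = 6.7082, |v| = sqrt(25) = 5
cos(theta) = u.v/(|u||v|) = -15/sqrt(1125) = -0.447214
theta = acos(-0.447214) = 116.57 degrees

116.57 degrees


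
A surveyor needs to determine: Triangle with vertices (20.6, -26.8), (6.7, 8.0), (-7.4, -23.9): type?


Side lengths squared: AB^2=1404.25, BC^2=1216.42, CA^2=792.41
Sorted: [792.41, 1216.42, 1404.25]
By sides: Scalene, By angles: Acute

Scalene, Acute


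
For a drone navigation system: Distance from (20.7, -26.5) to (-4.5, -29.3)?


dx=-25.2, dy=-2.8
d^2 = (-25.2)^2 + (-2.8)^2 = 642.88
d = sqrt(642.88) = 25.3551

25.3551
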